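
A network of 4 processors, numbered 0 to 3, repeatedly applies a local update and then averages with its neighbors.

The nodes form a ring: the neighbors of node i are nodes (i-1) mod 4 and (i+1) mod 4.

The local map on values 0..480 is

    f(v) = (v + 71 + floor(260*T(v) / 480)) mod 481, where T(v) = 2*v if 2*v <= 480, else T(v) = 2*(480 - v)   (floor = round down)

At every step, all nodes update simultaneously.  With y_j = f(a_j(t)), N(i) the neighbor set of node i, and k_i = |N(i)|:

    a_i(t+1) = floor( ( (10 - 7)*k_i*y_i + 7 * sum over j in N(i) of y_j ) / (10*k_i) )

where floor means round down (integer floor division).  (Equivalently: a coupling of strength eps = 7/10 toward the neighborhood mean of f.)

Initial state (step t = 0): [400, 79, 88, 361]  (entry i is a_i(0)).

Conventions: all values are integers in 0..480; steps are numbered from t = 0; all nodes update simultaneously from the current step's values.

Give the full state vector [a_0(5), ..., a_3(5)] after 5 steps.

Simulating step by step:
t=0: [400, 79, 88, 361]
t=1: [132, 186, 186, 139]
t=2: [390, 418, 423, 389]
t=3: [76, 75, 75, 75]
t=4: [227, 227, 227, 227]
t=5: [62, 62, 62, 62]

Answer: [62, 62, 62, 62]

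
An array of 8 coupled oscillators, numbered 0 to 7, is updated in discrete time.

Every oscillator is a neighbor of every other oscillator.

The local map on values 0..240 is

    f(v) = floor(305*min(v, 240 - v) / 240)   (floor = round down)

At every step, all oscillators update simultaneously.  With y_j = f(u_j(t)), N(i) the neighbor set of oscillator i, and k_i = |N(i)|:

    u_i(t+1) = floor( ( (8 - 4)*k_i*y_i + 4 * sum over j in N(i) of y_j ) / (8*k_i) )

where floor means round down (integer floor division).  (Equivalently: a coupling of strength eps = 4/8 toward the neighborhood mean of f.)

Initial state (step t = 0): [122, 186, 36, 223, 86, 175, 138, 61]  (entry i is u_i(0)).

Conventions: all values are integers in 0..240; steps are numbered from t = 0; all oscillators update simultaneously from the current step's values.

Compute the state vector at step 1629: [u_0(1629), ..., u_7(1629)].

Simulating step by step:
t=0: [122, 186, 36, 223, 86, 175, 138, 61]
t=1: [112, 77, 67, 57, 95, 83, 103, 81]
t=2: [121, 102, 97, 91, 112, 105, 116, 104]
t=3: [141, 131, 129, 125, 137, 133, 139, 133]
t=4: [130, 136, 137, 139, 132, 134, 131, 134]
t=5: [136, 133, 132, 131, 135, 134, 135, 134]
t=6: [133, 134, 135, 136, 133, 134, 133, 134]
t=7: [134, 134, 133, 133, 134, 134, 134, 134]
t=8: [134, 134, 134, 134, 134, 134, 134, 134]
t=9: [134, 134, 134, 134, 134, 134, 134, 134]

Answer: [134, 134, 134, 134, 134, 134, 134, 134]
Key observation: The state at step 8, [134, 134, 134, 134, 134, 134, 134, 134], reappears at step 9: the system is in a cycle of period 1 from step 8 on.  Therefore the state at step 1629 equals the state at step 8 + ((1629 - 8) mod 1) = 8, which is [134, 134, 134, 134, 134, 134, 134, 134].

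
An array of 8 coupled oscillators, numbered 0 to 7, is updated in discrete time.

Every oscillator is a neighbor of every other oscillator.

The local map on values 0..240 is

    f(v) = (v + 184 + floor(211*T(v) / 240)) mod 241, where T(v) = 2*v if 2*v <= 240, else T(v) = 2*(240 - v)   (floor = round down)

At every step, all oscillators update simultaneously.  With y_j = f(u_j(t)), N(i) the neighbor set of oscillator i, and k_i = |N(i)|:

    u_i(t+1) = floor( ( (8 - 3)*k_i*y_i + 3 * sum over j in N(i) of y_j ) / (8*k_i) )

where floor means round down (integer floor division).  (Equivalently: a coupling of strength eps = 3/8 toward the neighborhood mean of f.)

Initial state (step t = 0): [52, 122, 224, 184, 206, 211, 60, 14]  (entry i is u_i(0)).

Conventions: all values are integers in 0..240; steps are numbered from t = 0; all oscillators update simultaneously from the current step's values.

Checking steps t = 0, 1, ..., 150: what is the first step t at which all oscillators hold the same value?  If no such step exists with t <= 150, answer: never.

Simulating step by step:
t=0: [52, 122, 224, 184, 206, 211, 60, 14]  (not all equal)
t=1: [117, 86, 179, 197, 187, 185, 130, 195]  (not all equal)
t=2: [85, 174, 202, 194, 199, 199, 85, 195]  (not all equal)
t=3: [190, 222, 209, 212, 211, 211, 190, 212]  (not all equal)
t=4: [214, 200, 206, 205, 205, 205, 214, 205]  (not all equal)
t=5: [204, 210, 207, 208, 208, 208, 204, 208]  (not all equal)
t=6: [208, 206, 207, 207, 207, 207, 208, 207]  (not all equal)
t=7: [207, 207, 207, 207, 207, 207, 207, 207]  (all equal)

Answer: 7
Key observation: Synchronization is absorbing here: once all oscillators are equal they stay equal, and step 7 is the first all-equal step.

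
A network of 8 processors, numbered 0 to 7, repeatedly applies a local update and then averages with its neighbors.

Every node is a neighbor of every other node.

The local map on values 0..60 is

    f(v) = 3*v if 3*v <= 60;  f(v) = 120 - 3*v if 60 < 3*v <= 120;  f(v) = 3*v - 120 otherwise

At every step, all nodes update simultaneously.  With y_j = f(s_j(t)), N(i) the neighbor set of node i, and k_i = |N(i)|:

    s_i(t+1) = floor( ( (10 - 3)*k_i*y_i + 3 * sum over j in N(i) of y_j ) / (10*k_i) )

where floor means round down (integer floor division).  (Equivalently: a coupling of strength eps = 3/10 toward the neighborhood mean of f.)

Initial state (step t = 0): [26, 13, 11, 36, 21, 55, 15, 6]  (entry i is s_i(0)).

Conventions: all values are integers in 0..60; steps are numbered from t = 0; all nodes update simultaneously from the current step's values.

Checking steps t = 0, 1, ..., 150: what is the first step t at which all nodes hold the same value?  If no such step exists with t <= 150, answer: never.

Simulating step by step:
t=0: [26, 13, 11, 36, 21, 55, 15, 6]  (not all equal)
t=1: [40, 38, 34, 20, 49, 42, 42, 24]  (not all equal)
t=2: [7, 11, 19, 46, 25, 11, 11, 38]  (not all equal)
t=3: [24, 32, 48, 22, 40, 32, 32, 14]  (not all equal)
t=4: [41, 26, 26, 45, 10, 26, 26, 37]  (not all equal)
t=5: [11, 37, 37, 19, 29, 37, 37, 15]  (not all equal)
t=6: [30, 14, 14, 46, 30, 14, 14, 38]  (not all equal)
t=7: [30, 38, 38, 22, 30, 38, 38, 14]  (not all equal)
t=8: [27, 11, 11, 43, 27, 11, 11, 35]  (not all equal)
t=9: [35, 31, 31, 15, 35, 31, 31, 19]  (not all equal)
t=10: [20, 28, 28, 39, 20, 28, 28, 47]  (not all equal)
t=11: [51, 36, 36, 14, 51, 36, 36, 26]  (not all equal)
t=12: [30, 16, 16, 36, 30, 16, 16, 36]  (not all equal)
t=13: [31, 43, 43, 19, 31, 43, 43, 19]  (not all equal)
t=14: [26, 14, 14, 46, 26, 14, 14, 46]  (not all equal)
t=15: [39, 39, 39, 24, 39, 39, 39, 24]  (not all equal)
t=16: [6, 6, 6, 36, 6, 6, 6, 36]  (not all equal)
t=17: [17, 17, 17, 13, 17, 17, 17, 13]  (not all equal)
t=18: [49, 49, 49, 42, 49, 49, 49, 42]  (not all equal)
t=19: [25, 25, 25, 11, 25, 25, 25, 11]  (not all equal)
t=20: [43, 43, 43, 36, 43, 43, 43, 36]  (not all equal)
t=21: [9, 9, 9, 11, 9, 9, 9, 11]  (not all equal)
t=22: [27, 27, 27, 31, 27, 27, 27, 31]  (not all equal)
t=23: [37, 37, 37, 30, 37, 37, 37, 30]  (not all equal)
t=24: [10, 10, 10, 24, 10, 10, 10, 24]  (not all equal)
t=25: [31, 31, 31, 43, 31, 31, 31, 43]  (not all equal)
t=26: [25, 25, 25, 13, 25, 25, 25, 13]  (not all equal)
t=27: [44, 44, 44, 40, 44, 44, 44, 40]  (not all equal)
t=28: [10, 10, 10, 3, 10, 10, 10, 3]  (not all equal)
t=29: [28, 28, 28, 14, 28, 28, 28, 14]  (not all equal)
t=30: [36, 36, 36, 40, 36, 36, 36, 40]  (not all equal)
t=31: [10, 10, 10, 3, 10, 10, 10, 3]  (not all equal)

Answer: never
Key observation: The state at step 28 reappears at step 31 — the system is in a cycle of period 3 from step 28 on.  No step 0..31 is synchronized, and the cycle repeats forever, so no step up to 150 (or ever) has all nodes equal.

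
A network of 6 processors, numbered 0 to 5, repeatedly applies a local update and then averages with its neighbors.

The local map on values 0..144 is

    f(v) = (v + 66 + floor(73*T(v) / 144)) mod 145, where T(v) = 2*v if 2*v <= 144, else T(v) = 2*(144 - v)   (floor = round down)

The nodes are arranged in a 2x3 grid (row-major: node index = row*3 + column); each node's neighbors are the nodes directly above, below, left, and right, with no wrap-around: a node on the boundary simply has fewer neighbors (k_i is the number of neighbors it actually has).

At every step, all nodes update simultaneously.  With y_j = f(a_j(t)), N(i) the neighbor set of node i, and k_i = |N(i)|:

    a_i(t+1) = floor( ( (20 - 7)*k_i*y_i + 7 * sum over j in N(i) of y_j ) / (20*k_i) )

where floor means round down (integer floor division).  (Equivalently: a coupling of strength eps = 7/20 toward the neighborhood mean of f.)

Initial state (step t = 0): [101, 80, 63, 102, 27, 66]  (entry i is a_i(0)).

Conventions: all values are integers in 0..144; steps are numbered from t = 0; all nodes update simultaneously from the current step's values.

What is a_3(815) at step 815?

Simulating step by step:
t=0: [101, 80, 63, 102, 27, 66]
t=1: [65, 69, 51, 74, 99, 63]
t=2: [54, 54, 33, 62, 62, 45]
t=3: [31, 42, 92, 42, 39, 38]
t=4: [84, 42, 67, 50, 111, 128]
t=5: [46, 24, 48, 36, 52, 63]
t=6: [52, 80, 39, 96, 51, 37]
t=7: [39, 64, 129, 50, 46, 120]
t=8: [105, 57, 62, 41, 24, 55]
t=9: [48, 48, 40, 33, 82, 47]
t=10: [37, 20, 6, 100, 61, 21]
t=11: [120, 99, 88, 74, 60, 91]
t=12: [65, 62, 65, 60, 49, 60]
t=13: [48, 43, 48, 38, 27, 38]
t=14: [37, 22, 37, 116, 111, 116]
t=15: [121, 111, 121, 78, 70, 78]
t=16: [65, 64, 65, 64, 62, 64]
t=17: [50, 49, 50, 48, 46, 48]
t=18: [19, 18, 19, 17, 14, 17]
t=19: [102, 101, 102, 99, 96, 99]
t=20: [65, 65, 65, 65, 65, 65]
t=21: [51, 51, 51, 51, 51, 51]
t=22: [23, 23, 23, 23, 23, 23]
t=23: [112, 112, 112, 112, 112, 112]
t=24: [65, 65, 65, 65, 65, 65]

Answer: a_3(815) = 112
Key observation: The state at step 20, [65, 65, 65, 65, 65, 65], reappears at step 24: the system is in a cycle of period 4 from step 20 on.  Therefore the state at step 815 equals the state at step 20 + ((815 - 20) mod 4) = 23, which is [112, 112, 112, 112, 112, 112].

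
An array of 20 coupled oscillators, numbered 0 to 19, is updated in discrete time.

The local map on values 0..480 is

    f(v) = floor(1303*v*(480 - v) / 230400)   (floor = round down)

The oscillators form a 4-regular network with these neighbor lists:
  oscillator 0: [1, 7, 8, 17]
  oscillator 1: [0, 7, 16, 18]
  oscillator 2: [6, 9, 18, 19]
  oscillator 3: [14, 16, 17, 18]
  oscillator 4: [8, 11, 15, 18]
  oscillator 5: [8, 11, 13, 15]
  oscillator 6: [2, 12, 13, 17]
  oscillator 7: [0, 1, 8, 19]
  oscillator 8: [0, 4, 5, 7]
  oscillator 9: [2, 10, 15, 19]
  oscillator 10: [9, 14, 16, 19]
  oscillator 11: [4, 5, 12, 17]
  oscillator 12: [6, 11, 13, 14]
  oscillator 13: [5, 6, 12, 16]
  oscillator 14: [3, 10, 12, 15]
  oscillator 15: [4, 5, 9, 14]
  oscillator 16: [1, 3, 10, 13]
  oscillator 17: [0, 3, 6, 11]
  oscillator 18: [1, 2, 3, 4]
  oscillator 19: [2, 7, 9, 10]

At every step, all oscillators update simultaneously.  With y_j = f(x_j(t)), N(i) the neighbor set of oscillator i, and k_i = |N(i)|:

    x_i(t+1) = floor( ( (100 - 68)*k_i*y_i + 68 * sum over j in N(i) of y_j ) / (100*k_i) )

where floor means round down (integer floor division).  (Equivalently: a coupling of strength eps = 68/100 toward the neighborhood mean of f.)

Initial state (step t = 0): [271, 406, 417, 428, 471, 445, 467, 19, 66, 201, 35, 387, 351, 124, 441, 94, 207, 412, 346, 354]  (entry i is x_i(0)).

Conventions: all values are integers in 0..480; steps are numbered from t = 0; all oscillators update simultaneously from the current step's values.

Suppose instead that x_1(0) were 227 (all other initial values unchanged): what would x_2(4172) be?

Answer: x_2(4172) = 303
Key observation: The state at step 8, [303, 303, 303, 303, 302, 302, 302, 303, 302, 303, 303, 302, 302, 302, 302, 302, 303, 302, 303, 303], reappears at step 10: the system is in a cycle of period 2 from step 8 on.  Therefore the state at step 4172 equals the state at step 8 + ((4172 - 8) mod 2) = 8, which is [303, 303, 303, 303, 302, 302, 302, 303, 302, 303, 303, 302, 302, 302, 302, 302, 303, 302, 303, 303].

Derivation:
t=0: [271, 227, 417, 428, 471, 445, 467, 19, 66, 201, 35, 387, 351, 124, 441, 94, 207, 412, 346, 354]
t=1: [218, 265, 194, 182, 147, 166, 148, 194, 130, 219, 195, 154, 181, 198, 145, 154, 235, 166, 189, 182]
t=2: [304, 319, 307, 302, 281, 287, 297, 305, 287, 310, 309, 289, 293, 305, 293, 288, 317, 296, 306, 312]
t=3: [302, 296, 300, 302, 311, 310, 305, 300, 309, 300, 298, 311, 307, 303, 306, 309, 296, 306, 302, 298]
t=4: [303, 306, 304, 303, 298, 298, 301, 304, 300, 304, 305, 298, 300, 302, 301, 299, 306, 301, 303, 305]
t=5: [303, 301, 302, 303, 305, 305, 303, 302, 304, 302, 301, 305, 304, 304, 303, 304, 301, 304, 303, 301]
t=6: [303, 303, 303, 303, 301, 301, 302, 303, 302, 303, 303, 301, 302, 302, 302, 302, 303, 302, 303, 304]
t=7: [303, 303, 303, 303, 303, 304, 303, 303, 303, 303, 303, 304, 304, 303, 303, 303, 303, 303, 303, 302]
t=8: [303, 303, 303, 303, 302, 302, 302, 303, 302, 303, 303, 302, 302, 302, 302, 302, 303, 302, 303, 303]
t=9: [303, 303, 303, 303, 303, 304, 303, 303, 303, 303, 303, 304, 304, 303, 303, 303, 303, 303, 303, 303]
t=10: [303, 303, 303, 303, 302, 302, 302, 303, 302, 303, 303, 302, 302, 302, 302, 302, 303, 302, 303, 303]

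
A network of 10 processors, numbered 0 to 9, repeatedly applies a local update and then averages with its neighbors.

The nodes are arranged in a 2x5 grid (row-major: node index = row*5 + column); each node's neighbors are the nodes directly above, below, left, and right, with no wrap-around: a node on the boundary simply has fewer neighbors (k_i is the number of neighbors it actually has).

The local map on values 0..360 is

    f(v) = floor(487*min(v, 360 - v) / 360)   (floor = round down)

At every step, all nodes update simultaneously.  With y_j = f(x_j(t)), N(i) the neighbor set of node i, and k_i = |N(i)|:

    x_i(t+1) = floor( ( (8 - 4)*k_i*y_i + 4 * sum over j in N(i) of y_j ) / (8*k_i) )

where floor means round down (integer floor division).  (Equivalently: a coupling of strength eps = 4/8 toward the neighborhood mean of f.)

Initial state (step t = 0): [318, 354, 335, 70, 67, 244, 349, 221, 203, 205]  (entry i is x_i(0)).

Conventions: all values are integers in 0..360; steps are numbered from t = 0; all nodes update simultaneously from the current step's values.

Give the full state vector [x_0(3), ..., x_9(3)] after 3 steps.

Answer: [113, 103, 150, 195, 216, 135, 141, 186, 201, 204]

Derivation:
t=0: [318, 354, 335, 70, 67, 244, 349, 221, 203, 205]
t=1: [69, 21, 64, 102, 120, 95, 65, 137, 187, 180]
t=2: [85, 58, 101, 148, 176, 109, 100, 160, 211, 220]
t=3: [113, 103, 150, 195, 216, 135, 141, 186, 201, 204]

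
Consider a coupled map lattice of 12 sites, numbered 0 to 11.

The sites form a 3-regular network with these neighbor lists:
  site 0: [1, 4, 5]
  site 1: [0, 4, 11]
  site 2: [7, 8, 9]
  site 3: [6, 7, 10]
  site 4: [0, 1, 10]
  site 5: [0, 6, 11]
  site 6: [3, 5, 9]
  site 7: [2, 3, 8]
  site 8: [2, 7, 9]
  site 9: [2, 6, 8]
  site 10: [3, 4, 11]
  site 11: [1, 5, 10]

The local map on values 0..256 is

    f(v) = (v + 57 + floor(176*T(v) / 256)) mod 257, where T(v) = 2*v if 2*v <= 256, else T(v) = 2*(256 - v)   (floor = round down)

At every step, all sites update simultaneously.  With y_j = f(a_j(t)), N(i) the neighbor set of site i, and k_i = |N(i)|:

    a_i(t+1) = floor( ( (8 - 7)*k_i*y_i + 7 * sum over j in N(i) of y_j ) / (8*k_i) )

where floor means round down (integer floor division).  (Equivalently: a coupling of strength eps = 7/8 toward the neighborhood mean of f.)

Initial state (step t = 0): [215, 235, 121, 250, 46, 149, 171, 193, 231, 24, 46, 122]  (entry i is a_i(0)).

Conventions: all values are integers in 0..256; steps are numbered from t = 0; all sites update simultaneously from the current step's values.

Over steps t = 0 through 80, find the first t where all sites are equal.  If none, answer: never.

Simulating step by step:
t=0: [215, 235, 121, 250, 46, 149, 171, 193, 231, 24, 46, 122]  (not all equal)
t=1: [103, 102, 86, 104, 108, 84, 89, 71, 89, 83, 112, 105]  (not all equal)
t=2: [108, 48, 143, 93, 51, 62, 163, 46, 142, 39, 52, 112]  (not all equal)
t=3: [168, 108, 132, 129, 140, 87, 120, 83, 132, 102, 99, 170]  (not all equal)
t=4: [58, 87, 128, 121, 64, 77, 54, 121, 128, 89, 88, 39]  (not all equal)
t=5: [156, 161, 71, 92, 87, 183, 121, 96, 71, 116, 130, 92]  (not all equal)
t=6: [64, 45, 123, 65, 84, 68, 62, 140, 123, 166, 25, 83]  (not all equal)
t=7: [211, 230, 93, 148, 174, 221, 176, 127, 93, 124, 224, 176]  (not all equal)
t=8: [73, 79, 65, 86, 70, 79, 86, 52, 65, 48, 86, 69]  (not all equal)
t=9: [236, 226, 190, 55, 167, 162, 122, 146, 190, 145, 130, 171]  (not all equal)
t=10: [79, 78, 89, 107, 79, 81, 120, 113, 89, 84, 118, 87]  (not all equal)
t=11: [244, 174, 99, 74, 195, 128, 173, 30, 99, 63, 98, 167]  (not all equal)
t=12: [85, 76, 112, 101, 61, 81, 168, 104, 112, 71, 120, 75]  (not all equal)
t=13: [200, 157, 106, 69, 119, 125, 160, 55, 106, 92, 149, 195]  (not all equal)
t=14: [88, 80, 81, 136, 87, 84, 108, 117, 81, 58, 122, 92]  (not all equal)
t=15: [149, 40, 182, 77, 101, 56, 167, 184, 182, 185, 47, 174]  (not all equal)
t=16: [123, 83, 82, 129, 126, 102, 160, 128, 82, 84, 127, 159]  (not all equal)
t=17: [126, 114, 209, 99, 142, 85, 128, 189, 209, 205, 98, 127]  (not all equal)
t=18: [61, 95, 75, 67, 70, 88, 45, 62, 75, 82, 72, 42]  (not all equal)
t=19: [100, 172, 230, 200, 160, 152, 159, 225, 230, 216, 202, 95]  (not all equal)
t=20: [84, 55, 67, 78, 69, 56, 82, 68, 67, 73, 66, 78]  (not all equal)
t=21: [206, 232, 220, 229, 218, 242, 224, 223, 220, 227, 231, 202]  (not all equal)
t=22: [66, 72, 67, 66, 68, 71, 64, 68, 67, 68, 69, 65]  (not all equal)
t=23: [222, 215, 217, 215, 220, 212, 217, 215, 217, 214, 214, 222]  (not all equal)
t=24: [70, 68, 70, 70, 69, 69, 71, 70, 70, 70, 69, 70]  (not all equal)
t=25: [219, 221, 223, 222, 220, 223, 222, 223, 223, 223, 221, 219]  (not all equal)
t=26: [68, 69, 68, 68, 69, 68, 68, 68, 68, 68, 68, 68]  (not all equal)
t=27: [219, 218, 218, 218, 218, 218, 218, 218, 218, 218, 218, 218]  (not all equal)
t=28: [69, 69, 70, 70, 69, 69, 70, 70, 70, 70, 70, 70]  (not all equal)
t=29: [220, 220, 223, 223, 220, 221, 222, 223, 223, 223, 222, 221]  (not all equal)
t=30: [69, 69, 68, 68, 68, 68, 68, 68, 68, 68, 68, 68]  (not all equal)
t=31: [218, 218, 218, 218, 219, 218, 218, 218, 218, 218, 218, 218]  (not all equal)
t=32: [69, 69, 70, 70, 69, 70, 70, 70, 70, 70, 69, 70]  (not all equal)
t=33: [220, 220, 223, 222, 220, 222, 223, 223, 223, 223, 221, 221]  (not all equal)
t=34: [68, 69, 68, 68, 69, 68, 68, 68, 68, 68, 68, 68]  (not all equal)

Answer: never
Key observation: The state at step 26 reappears at step 34 — the system is in a cycle of period 8 from step 26 on.  No step 0..34 is synchronized, and the cycle repeats forever, so no step up to 80 (or ever) has all sites equal.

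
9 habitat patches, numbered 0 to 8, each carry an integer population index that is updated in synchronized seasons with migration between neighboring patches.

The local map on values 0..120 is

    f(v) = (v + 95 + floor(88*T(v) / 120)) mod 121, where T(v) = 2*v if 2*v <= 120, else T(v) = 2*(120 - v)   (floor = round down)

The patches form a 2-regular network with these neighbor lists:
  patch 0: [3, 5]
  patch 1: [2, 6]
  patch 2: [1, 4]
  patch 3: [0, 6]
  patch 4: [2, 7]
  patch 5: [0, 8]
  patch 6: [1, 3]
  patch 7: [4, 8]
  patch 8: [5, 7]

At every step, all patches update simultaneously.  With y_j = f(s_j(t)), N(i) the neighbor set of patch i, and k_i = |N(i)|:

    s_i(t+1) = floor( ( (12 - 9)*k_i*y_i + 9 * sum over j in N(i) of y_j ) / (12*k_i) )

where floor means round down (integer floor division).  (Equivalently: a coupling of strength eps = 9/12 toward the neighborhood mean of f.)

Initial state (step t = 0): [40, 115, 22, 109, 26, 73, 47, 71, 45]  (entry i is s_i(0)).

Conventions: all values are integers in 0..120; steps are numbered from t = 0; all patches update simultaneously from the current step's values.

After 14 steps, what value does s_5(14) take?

Simulating step by step:
t=0: [40, 115, 22, 109, 26, 73, 47, 71, 45]
t=1: [98, 67, 57, 85, 63, 87, 95, 75, 107]
t=2: [108, 111, 117, 105, 115, 103, 111, 111, 109]
t=3: [100, 96, 96, 99, 96, 99, 99, 97, 99]
t=4: [103, 104, 105, 103, 104, 103, 103, 104, 103]
t=5: [101, 101, 101, 101, 101, 101, 101, 101, 101]
t=6: [102, 102, 102, 102, 102, 102, 102, 102, 102]
t=7: [102, 102, 102, 102, 102, 102, 102, 102, 102]
t=8: [102, 102, 102, 102, 102, 102, 102, 102, 102]
t=9: [102, 102, 102, 102, 102, 102, 102, 102, 102]
t=10: [102, 102, 102, 102, 102, 102, 102, 102, 102]
t=11: [102, 102, 102, 102, 102, 102, 102, 102, 102]
t=12: [102, 102, 102, 102, 102, 102, 102, 102, 102]
t=13: [102, 102, 102, 102, 102, 102, 102, 102, 102]
t=14: [102, 102, 102, 102, 102, 102, 102, 102, 102]

Answer: s_5(14) = 102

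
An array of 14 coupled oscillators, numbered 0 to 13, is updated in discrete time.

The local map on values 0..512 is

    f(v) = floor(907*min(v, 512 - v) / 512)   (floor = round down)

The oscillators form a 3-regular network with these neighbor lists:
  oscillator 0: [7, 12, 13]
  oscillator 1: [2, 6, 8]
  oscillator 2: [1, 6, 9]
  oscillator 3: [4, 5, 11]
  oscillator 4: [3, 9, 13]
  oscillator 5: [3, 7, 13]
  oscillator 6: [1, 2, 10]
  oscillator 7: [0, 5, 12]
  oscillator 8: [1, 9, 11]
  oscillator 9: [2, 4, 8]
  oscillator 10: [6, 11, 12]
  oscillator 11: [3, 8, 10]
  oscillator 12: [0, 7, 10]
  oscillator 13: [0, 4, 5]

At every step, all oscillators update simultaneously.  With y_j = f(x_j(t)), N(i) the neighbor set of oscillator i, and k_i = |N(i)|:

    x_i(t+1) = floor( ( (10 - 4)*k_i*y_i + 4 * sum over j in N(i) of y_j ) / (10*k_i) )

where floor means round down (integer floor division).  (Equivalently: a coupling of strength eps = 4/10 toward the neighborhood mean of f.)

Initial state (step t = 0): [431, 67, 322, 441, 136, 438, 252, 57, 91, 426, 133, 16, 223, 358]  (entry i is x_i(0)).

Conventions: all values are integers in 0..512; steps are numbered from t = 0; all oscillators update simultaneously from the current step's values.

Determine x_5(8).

Simulating step by step:
t=0: [431, 67, 322, 441, 136, 438, 252, 57, 91, 426, 133, 16, 223, 358]
t=1: [188, 196, 297, 128, 217, 144, 359, 149, 136, 189, 256, 86, 300, 231]
t=2: [339, 327, 354, 241, 359, 272, 319, 286, 255, 334, 378, 213, 364, 375]
t=3: [304, 339, 298, 398, 293, 397, 317, 372, 406, 322, 272, 374, 282, 278]
t=4: [363, 305, 359, 231, 359, 236, 355, 279, 230, 328, 387, 254, 383, 376]
t=5: [275, 347, 291, 397, 292, 392, 281, 368, 396, 321, 259, 407, 256, 270]
t=6: [402, 309, 373, 226, 362, 245, 396, 297, 231, 334, 408, 225, 421, 392]
t=7: [216, 330, 264, 386, 282, 392, 228, 333, 388, 311, 212, 371, 197, 246]
t=8: [375, 334, 407, 249, 379, 257, 393, 315, 255, 355, 358, 258, 352, 394]

Answer: x_5(8) = 257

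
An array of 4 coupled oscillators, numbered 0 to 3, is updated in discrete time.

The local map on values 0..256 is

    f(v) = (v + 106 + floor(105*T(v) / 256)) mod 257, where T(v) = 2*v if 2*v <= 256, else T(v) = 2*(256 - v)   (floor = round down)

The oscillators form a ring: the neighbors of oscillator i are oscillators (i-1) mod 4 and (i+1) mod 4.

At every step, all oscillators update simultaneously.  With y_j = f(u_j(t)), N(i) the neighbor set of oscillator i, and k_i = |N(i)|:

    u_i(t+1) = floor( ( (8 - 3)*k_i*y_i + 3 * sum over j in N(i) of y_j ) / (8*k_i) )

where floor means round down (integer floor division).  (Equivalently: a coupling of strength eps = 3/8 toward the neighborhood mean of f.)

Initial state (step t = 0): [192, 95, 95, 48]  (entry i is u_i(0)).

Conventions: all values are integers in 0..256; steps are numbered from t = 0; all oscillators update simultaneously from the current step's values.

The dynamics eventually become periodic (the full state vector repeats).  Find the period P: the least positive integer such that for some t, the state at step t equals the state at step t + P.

Simulating step by step:
t=0: [192, 95, 95, 48]
t=1: [98, 34, 53, 142]
t=2: [63, 147, 173, 95]
t=3: [157, 111, 76, 71]
t=4: [108, 93, 206, 208]
t=5: [49, 37, 81, 86]
t=6: [155, 192, 191, 87]
t=7: [72, 91, 76, 37]
t=8: [183, 98, 187, 198]
t=9: [79, 51, 80, 93]
t=10: [196, 217, 197, 105]
t=11: [84, 95, 84, 60]
t=12: [44, 13, 44, 134]
t=13: [156, 150, 156, 121]
t=14: [83, 85, 83, 75]
t=15: [45, 1, 45, 151]
t=16: [153, 137, 153, 123]
t=17: [82, 84, 82, 77]
t=18: [205, 96, 205, 249]
t=19: [83, 50, 83, 100]
t=20: [42, 123, 42, 19]
t=21: [153, 113, 153, 155]
t=22: [80, 66, 80, 86]
t=23: [200, 235, 200, 97]
t=24: [82, 98, 82, 50]
t=25: [201, 112, 201, 218]
t=26: [87, 68, 87, 96]
t=27: [51, 145, 51, 17]
t=28: [165, 127, 165, 159]
t=29: [86, 83, 86, 87]
t=30: [4, 1, 4, 6]
t=31: [112, 109, 112, 114]
t=32: [51, 48, 51, 54]
t=33: [198, 194, 198, 201]
t=34: [94, 93, 94, 94]
t=35: [19, 18, 19, 20]
t=36: [140, 138, 140, 141]
t=37: [83, 83, 83, 84]
t=38: [0, 0, 0, 0]
t=39: [106, 106, 106, 106]
t=40: [41, 41, 41, 41]
t=41: [180, 180, 180, 180]
t=42: [91, 91, 91, 91]
t=43: [14, 14, 14, 14]
t=44: [131, 131, 131, 131]
t=45: [82, 82, 82, 82]
t=46: [255, 255, 255, 255]
t=47: [104, 104, 104, 104]
t=48: [38, 38, 38, 38]
t=49: [175, 175, 175, 175]
t=50: [90, 90, 90, 90]
t=51: [12, 12, 12, 12]
t=52: [127, 127, 127, 127]
t=53: [80, 80, 80, 80]
t=54: [251, 251, 251, 251]
t=55: [104, 104, 104, 104]

Answer: 8
Key observation: The state at step 47, [104, 104, 104, 104], reappears at step 55 — and no state repeats earlier — so the cycle the system enters has period 8.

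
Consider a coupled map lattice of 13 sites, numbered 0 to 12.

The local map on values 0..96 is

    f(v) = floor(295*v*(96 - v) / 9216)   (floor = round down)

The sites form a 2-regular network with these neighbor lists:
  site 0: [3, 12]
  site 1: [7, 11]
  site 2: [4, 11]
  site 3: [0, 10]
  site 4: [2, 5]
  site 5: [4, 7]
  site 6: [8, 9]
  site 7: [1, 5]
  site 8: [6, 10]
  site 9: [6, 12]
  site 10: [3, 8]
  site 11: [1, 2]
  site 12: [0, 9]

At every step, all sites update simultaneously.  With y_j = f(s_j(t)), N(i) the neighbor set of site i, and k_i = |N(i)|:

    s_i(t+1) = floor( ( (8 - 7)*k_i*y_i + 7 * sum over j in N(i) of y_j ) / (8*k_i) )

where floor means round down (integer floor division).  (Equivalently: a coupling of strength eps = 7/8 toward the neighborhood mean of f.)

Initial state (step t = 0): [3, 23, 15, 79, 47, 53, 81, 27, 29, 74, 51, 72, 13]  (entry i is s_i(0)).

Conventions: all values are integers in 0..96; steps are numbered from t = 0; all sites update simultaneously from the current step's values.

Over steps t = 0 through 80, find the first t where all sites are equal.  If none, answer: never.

Simulating step by step:
t=0: [3, 23, 15, 79, 47, 53, 81, 27, 29, 74, 51, 72, 13]  (not all equal)
t=1: [34, 56, 60, 40, 57, 66, 54, 62, 56, 38, 54, 46, 30]  (not all equal)
t=2: [67, 70, 71, 69, 66, 68, 70, 67, 71, 67, 71, 70, 67]  (not all equal)
t=3: [60, 59, 59, 59, 58, 62, 58, 59, 56, 60, 57, 57, 62]  (not all equal)
t=4: [68, 69, 70, 69, 68, 69, 70, 68, 70, 68, 70, 69, 68]  (not all equal)
t=5: [59, 59, 59, 59, 58, 59, 58, 59, 58, 59, 58, 58, 60]  (not all equal)
t=6: [69, 69, 69, 69, 69, 69, 69, 69, 70, 69, 69, 69, 69]  (not all equal)
t=7: [59, 59, 59, 59, 59, 59, 58, 59, 58, 59, 58, 59, 59]  (not all equal)
t=8: [69, 69, 69, 69, 69, 69, 69, 69, 70, 69, 69, 69, 69]  (not all equal)

Answer: never
Key observation: The state at step 6 reappears at step 8 — the system is in a cycle of period 2 from step 6 on.  No step 0..8 is synchronized, and the cycle repeats forever, so no step up to 80 (or ever) has all sites equal.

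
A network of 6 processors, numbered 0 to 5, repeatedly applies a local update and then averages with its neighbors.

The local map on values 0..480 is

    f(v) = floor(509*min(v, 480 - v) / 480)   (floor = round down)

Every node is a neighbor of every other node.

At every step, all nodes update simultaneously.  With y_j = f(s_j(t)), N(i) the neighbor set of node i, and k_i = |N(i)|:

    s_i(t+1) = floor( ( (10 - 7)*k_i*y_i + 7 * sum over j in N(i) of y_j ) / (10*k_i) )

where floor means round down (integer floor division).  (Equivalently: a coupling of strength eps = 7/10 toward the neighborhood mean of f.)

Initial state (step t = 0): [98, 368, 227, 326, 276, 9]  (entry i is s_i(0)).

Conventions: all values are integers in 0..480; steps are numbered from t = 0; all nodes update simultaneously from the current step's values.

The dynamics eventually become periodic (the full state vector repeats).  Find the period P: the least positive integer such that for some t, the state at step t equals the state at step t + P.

Simulating step by step:
t=0: [98, 368, 227, 326, 276, 9]
t=1: [135, 137, 157, 144, 153, 120]
t=2: [148, 148, 151, 149, 151, 145]
t=3: [156, 156, 157, 157, 157, 156]
t=4: [165, 165, 165, 165, 165, 165]
t=5: [174, 174, 174, 174, 174, 174]
t=6: [184, 184, 184, 184, 184, 184]
t=7: [195, 195, 195, 195, 195, 195]
t=8: [206, 206, 206, 206, 206, 206]
t=9: [218, 218, 218, 218, 218, 218]
t=10: [231, 231, 231, 231, 231, 231]
t=11: [244, 244, 244, 244, 244, 244]
t=12: [250, 250, 250, 250, 250, 250]
t=13: [243, 243, 243, 243, 243, 243]
t=14: [251, 251, 251, 251, 251, 251]
t=15: [242, 242, 242, 242, 242, 242]
t=16: [252, 252, 252, 252, 252, 252]
t=17: [241, 241, 241, 241, 241, 241]
t=18: [253, 253, 253, 253, 253, 253]
t=19: [240, 240, 240, 240, 240, 240]
t=20: [254, 254, 254, 254, 254, 254]
t=21: [239, 239, 239, 239, 239, 239]
t=22: [253, 253, 253, 253, 253, 253]

Answer: 4
Key observation: The state at step 18, [253, 253, 253, 253, 253, 253], reappears at step 22 — and no state repeats earlier — so the cycle the system enters has period 4.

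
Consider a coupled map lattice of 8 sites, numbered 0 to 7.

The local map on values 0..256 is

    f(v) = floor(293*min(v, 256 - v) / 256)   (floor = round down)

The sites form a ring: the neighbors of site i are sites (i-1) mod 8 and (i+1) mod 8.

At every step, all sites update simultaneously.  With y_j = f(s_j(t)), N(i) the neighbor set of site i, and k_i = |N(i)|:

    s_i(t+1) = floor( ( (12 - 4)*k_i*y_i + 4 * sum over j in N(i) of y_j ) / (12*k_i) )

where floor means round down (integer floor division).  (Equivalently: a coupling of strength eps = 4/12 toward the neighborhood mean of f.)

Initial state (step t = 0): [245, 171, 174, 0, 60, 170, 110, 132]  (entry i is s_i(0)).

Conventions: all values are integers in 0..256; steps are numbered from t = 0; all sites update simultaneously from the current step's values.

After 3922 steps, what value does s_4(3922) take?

Answer: s_4(3922) = 133
Key observation: The state at step 12, [140, 139, 137, 135, 133, 133, 136, 139], reappears at step 14: the system is in a cycle of period 2 from step 12 on.  Therefore the state at step 3922 equals the state at step 12 + ((3922 - 12) mod 2) = 12, which is [140, 139, 137, 135, 133, 133, 136, 139].

Derivation:
t=0: [245, 171, 174, 0, 60, 170, 110, 132]
t=1: [47, 82, 78, 26, 61, 97, 123, 116]
t=2: [72, 85, 79, 45, 69, 108, 133, 120]
t=3: [93, 93, 84, 62, 81, 118, 136, 128]
t=4: [112, 104, 93, 78, 95, 128, 138, 137]
t=5: [127, 118, 105, 95, 111, 137, 137, 134]
t=6: [142, 134, 120, 113, 125, 134, 136, 139]
t=7: [132, 137, 136, 132, 140, 139, 136, 133]
t=8: [140, 137, 137, 138, 133, 133, 136, 139]
t=9: [132, 135, 135, 136, 139, 139, 136, 133]
t=10: [140, 138, 137, 136, 133, 133, 136, 139]
t=11: [132, 134, 136, 137, 139, 139, 136, 133]
t=12: [140, 139, 137, 135, 133, 133, 136, 139]
t=13: [132, 133, 135, 138, 139, 139, 136, 133]
t=14: [140, 139, 137, 135, 133, 133, 136, 139]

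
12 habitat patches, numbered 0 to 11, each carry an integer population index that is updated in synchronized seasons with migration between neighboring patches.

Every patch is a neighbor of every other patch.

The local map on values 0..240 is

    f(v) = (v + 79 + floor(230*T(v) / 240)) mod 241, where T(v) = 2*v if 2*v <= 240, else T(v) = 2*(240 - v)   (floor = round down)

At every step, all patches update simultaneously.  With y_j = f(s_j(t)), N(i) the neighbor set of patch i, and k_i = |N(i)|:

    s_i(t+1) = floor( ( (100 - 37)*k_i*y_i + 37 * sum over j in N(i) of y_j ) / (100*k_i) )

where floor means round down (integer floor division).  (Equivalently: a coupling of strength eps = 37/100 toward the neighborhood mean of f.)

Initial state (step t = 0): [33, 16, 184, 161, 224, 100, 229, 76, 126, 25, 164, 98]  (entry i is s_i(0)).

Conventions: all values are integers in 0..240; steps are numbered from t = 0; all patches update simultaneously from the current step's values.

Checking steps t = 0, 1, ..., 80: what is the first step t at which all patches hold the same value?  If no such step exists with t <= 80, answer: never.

Answer: 9
Key observation: Synchronization is absorbing here: once all patches are equal they stay equal, and step 9 is the first all-equal step.

Derivation:
t=0: [33, 16, 184, 161, 224, 100, 229, 76, 126, 25, 164, 98]  (not all equal)
t=1: [156, 126, 129, 141, 107, 129, 104, 87, 160, 142, 139, 125]  (not all equal)
t=2: [156, 172, 171, 164, 153, 171, 148, 118, 154, 164, 165, 173]  (not all equal)
t=3: [153, 144, 145, 148, 154, 145, 157, 169, 154, 148, 148, 143]  (not all equal)
t=4: [158, 163, 162, 160, 157, 162, 156, 149, 157, 160, 160, 163]  (not all equal)
t=5: [152, 149, 150, 151, 153, 150, 153, 157, 153, 151, 151, 149]  (not all equal)
t=6: [158, 159, 159, 158, 157, 159, 157, 155, 157, 158, 158, 159]  (not all equal)
t=7: [153, 152, 152, 153, 153, 152, 153, 154, 153, 153, 153, 152]  (not all equal)
t=8: [157, 157, 157, 157, 157, 157, 157, 156, 157, 157, 157, 157]  (not all equal)
t=9: [154, 154, 154, 154, 154, 154, 154, 154, 154, 154, 154, 154]  (all equal)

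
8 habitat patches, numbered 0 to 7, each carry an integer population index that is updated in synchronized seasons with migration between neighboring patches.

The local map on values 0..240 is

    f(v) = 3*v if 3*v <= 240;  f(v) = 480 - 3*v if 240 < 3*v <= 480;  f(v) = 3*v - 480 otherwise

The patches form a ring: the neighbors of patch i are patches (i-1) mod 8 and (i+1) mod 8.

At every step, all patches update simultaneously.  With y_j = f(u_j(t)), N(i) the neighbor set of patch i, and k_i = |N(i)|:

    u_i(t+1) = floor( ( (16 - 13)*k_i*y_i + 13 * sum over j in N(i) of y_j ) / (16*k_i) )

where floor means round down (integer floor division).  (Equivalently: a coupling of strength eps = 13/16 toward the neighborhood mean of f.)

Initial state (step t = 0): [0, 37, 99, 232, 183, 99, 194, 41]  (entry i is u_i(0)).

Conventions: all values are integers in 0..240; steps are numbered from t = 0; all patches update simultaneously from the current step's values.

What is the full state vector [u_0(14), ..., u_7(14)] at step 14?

Answer: [159, 160, 205, 126, 149, 50, 112, 73]

Derivation:
t=0: [0, 37, 99, 232, 183, 99, 194, 41]
t=1: [95, 95, 167, 142, 175, 103, 143, 64]
t=2: [193, 124, 105, 36, 99, 71, 157, 135]
t=3: [92, 127, 118, 161, 164, 117, 118, 57]
t=4: [147, 152, 65, 56, 55, 80, 145, 166]
t=5: [24, 99, 114, 177, 196, 130, 113, 37]
t=6: [132, 119, 120, 109, 77, 118, 108, 107]
t=7: [130, 105, 134, 171, 156, 180, 145, 127]
t=8: [124, 99, 95, 42, 40, 34, 73, 73]
t=9: [183, 157, 162, 151, 115, 156, 171, 173]
t=10: [32, 32, 15, 62, 41, 70, 26, 48]
t=11: [115, 75, 123, 103, 183, 121, 158, 97]
t=12: [193, 142, 181, 105, 129, 52, 125, 92]
t=13: [123, 75, 100, 94, 147, 109, 165, 121]
t=14: [159, 160, 205, 126, 149, 50, 112, 73]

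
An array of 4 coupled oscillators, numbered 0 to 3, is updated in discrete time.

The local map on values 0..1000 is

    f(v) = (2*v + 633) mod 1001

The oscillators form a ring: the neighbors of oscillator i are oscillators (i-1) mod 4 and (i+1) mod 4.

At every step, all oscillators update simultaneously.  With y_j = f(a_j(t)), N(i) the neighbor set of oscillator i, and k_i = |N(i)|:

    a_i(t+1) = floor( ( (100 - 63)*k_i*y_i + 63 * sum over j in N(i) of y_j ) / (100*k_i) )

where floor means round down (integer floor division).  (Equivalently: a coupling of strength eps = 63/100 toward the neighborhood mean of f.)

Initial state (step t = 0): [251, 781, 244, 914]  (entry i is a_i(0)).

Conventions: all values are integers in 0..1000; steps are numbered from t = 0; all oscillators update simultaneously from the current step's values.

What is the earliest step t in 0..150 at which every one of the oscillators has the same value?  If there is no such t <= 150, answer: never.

Answer: 20
Key observation: Synchronization is absorbing here: once all oscillators are equal they stay equal, and step 20 is the first all-equal step.

Derivation:
t=0: [251, 781, 244, 914]  (not all equal)
t=1: [254, 151, 249, 249]  (not all equal)
t=2: [387, 431, 383, 133]  (not all equal)
t=3: [589, 436, 586, 585]  (not all equal)
t=4: [711, 694, 708, 805]  (not all equal)
t=5: [101, 38, 99, 120]  (not all equal)
t=6: [807, 787, 805, 847]  (not all equal)
t=7: [257, 228, 256, 273]  (not all equal)
t=8: [137, 123, 137, 157]  (not all equal)
t=9: [910, 896, 910, 921]  (not all equal)
t=10: [449, 440, 449, 459]  (not all equal)
t=11: [530, 523, 530, 537]  (not all equal)
t=12: [692, 686, 692, 697]  (not all equal)
t=13: [14, 10, 14, 18]  (not all equal)
t=14: [661, 658, 661, 663]  (not all equal)
t=15: [953, 951, 953, 955]  (not all equal)
t=16: [537, 535, 537, 538]  (not all equal)
t=17: [705, 704, 705, 706]  (not all equal)
t=18: [41, 40, 41, 41]  (not all equal)
t=19: [714, 714, 714, 715]  (not all equal)
t=20: [59, 59, 59, 59]  (all equal)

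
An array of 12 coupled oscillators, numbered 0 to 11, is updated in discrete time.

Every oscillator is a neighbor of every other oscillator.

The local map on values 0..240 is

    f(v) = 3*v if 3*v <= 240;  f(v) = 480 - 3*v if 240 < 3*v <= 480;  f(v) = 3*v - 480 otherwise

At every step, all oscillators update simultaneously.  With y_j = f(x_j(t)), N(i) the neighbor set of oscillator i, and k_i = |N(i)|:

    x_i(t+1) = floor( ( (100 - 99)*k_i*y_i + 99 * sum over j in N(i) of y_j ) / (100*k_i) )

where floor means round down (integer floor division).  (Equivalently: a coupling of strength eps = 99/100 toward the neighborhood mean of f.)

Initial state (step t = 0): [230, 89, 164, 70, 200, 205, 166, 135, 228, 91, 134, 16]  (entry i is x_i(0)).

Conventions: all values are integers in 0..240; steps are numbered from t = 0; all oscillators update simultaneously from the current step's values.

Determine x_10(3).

Simulating step by step:
t=0: [230, 89, 164, 70, 200, 205, 166, 135, 228, 91, 134, 16]
t=1: [120, 120, 136, 120, 128, 126, 136, 131, 121, 121, 131, 133]
t=2: [97, 97, 101, 97, 99, 99, 101, 100, 97, 97, 100, 100]
t=3: [183, 183, 184, 183, 183, 183, 184, 184, 183, 183, 184, 184]

Answer: x_10(3) = 184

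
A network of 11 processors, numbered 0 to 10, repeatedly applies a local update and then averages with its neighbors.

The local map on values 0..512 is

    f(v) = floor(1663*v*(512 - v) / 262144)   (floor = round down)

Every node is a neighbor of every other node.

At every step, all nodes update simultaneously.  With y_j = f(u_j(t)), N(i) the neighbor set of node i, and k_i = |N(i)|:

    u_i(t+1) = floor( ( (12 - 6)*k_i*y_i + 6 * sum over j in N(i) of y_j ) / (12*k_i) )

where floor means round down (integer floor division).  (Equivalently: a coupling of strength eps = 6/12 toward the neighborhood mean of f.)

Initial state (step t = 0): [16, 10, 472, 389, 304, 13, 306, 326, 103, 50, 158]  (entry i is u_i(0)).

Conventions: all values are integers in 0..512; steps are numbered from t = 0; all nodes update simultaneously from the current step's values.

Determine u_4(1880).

Simulating step by step:
t=0: [16, 10, 472, 389, 304, 13, 306, 326, 103, 50, 158]
t=1: [147, 138, 178, 261, 305, 143, 304, 297, 244, 190, 284]
t=2: [363, 357, 380, 397, 390, 360, 391, 392, 396, 385, 395]
t=3: [326, 330, 315, 302, 307, 328, 307, 306, 303, 311, 303]
t=4: [389, 388, 393, 397, 396, 388, 396, 396, 397, 395, 397]
t=5: [298, 299, 295, 292, 293, 299, 293, 293, 292, 293, 292]
t=6: [405, 405, 406, 406, 406, 405, 406, 406, 406, 406, 406]
t=7: [273, 273, 273, 273, 273, 273, 273, 273, 273, 273, 273]
t=8: [413, 413, 413, 413, 413, 413, 413, 413, 413, 413, 413]
t=9: [259, 259, 259, 259, 259, 259, 259, 259, 259, 259, 259]
t=10: [415, 415, 415, 415, 415, 415, 415, 415, 415, 415, 415]
t=11: [255, 255, 255, 255, 255, 255, 255, 255, 255, 255, 255]
t=12: [415, 415, 415, 415, 415, 415, 415, 415, 415, 415, 415]

Answer: u_4(1880) = 415
Key observation: The state at step 10, [415, 415, 415, 415, 415, 415, 415, 415, 415, 415, 415], reappears at step 12: the system is in a cycle of period 2 from step 10 on.  Therefore the state at step 1880 equals the state at step 10 + ((1880 - 10) mod 2) = 10, which is [415, 415, 415, 415, 415, 415, 415, 415, 415, 415, 415].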